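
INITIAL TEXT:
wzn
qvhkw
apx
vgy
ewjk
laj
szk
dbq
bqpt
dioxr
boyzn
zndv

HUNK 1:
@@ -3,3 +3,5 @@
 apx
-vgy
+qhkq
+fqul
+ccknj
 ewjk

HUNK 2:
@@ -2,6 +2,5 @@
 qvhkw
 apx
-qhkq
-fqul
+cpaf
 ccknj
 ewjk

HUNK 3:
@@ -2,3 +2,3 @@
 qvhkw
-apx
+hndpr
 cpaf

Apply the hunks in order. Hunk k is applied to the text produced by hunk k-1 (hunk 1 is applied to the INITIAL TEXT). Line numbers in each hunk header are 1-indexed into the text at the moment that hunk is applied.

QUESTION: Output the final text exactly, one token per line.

Hunk 1: at line 3 remove [vgy] add [qhkq,fqul,ccknj] -> 14 lines: wzn qvhkw apx qhkq fqul ccknj ewjk laj szk dbq bqpt dioxr boyzn zndv
Hunk 2: at line 2 remove [qhkq,fqul] add [cpaf] -> 13 lines: wzn qvhkw apx cpaf ccknj ewjk laj szk dbq bqpt dioxr boyzn zndv
Hunk 3: at line 2 remove [apx] add [hndpr] -> 13 lines: wzn qvhkw hndpr cpaf ccknj ewjk laj szk dbq bqpt dioxr boyzn zndv

Answer: wzn
qvhkw
hndpr
cpaf
ccknj
ewjk
laj
szk
dbq
bqpt
dioxr
boyzn
zndv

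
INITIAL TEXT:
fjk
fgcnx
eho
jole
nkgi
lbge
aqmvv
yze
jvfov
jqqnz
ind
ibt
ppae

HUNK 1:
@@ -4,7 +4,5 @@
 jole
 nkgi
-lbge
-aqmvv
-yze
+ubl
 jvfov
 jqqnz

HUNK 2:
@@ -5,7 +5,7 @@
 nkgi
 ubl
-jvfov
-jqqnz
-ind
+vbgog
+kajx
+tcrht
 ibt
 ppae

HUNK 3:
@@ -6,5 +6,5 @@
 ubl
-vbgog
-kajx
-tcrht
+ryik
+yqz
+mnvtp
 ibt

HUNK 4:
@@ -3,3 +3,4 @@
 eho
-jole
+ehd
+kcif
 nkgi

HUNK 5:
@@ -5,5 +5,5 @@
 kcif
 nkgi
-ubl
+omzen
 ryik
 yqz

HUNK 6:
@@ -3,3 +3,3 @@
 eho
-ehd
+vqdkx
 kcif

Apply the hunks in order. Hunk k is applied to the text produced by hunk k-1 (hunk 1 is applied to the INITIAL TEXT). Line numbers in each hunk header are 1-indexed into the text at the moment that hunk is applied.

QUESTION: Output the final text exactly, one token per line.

Answer: fjk
fgcnx
eho
vqdkx
kcif
nkgi
omzen
ryik
yqz
mnvtp
ibt
ppae

Derivation:
Hunk 1: at line 4 remove [lbge,aqmvv,yze] add [ubl] -> 11 lines: fjk fgcnx eho jole nkgi ubl jvfov jqqnz ind ibt ppae
Hunk 2: at line 5 remove [jvfov,jqqnz,ind] add [vbgog,kajx,tcrht] -> 11 lines: fjk fgcnx eho jole nkgi ubl vbgog kajx tcrht ibt ppae
Hunk 3: at line 6 remove [vbgog,kajx,tcrht] add [ryik,yqz,mnvtp] -> 11 lines: fjk fgcnx eho jole nkgi ubl ryik yqz mnvtp ibt ppae
Hunk 4: at line 3 remove [jole] add [ehd,kcif] -> 12 lines: fjk fgcnx eho ehd kcif nkgi ubl ryik yqz mnvtp ibt ppae
Hunk 5: at line 5 remove [ubl] add [omzen] -> 12 lines: fjk fgcnx eho ehd kcif nkgi omzen ryik yqz mnvtp ibt ppae
Hunk 6: at line 3 remove [ehd] add [vqdkx] -> 12 lines: fjk fgcnx eho vqdkx kcif nkgi omzen ryik yqz mnvtp ibt ppae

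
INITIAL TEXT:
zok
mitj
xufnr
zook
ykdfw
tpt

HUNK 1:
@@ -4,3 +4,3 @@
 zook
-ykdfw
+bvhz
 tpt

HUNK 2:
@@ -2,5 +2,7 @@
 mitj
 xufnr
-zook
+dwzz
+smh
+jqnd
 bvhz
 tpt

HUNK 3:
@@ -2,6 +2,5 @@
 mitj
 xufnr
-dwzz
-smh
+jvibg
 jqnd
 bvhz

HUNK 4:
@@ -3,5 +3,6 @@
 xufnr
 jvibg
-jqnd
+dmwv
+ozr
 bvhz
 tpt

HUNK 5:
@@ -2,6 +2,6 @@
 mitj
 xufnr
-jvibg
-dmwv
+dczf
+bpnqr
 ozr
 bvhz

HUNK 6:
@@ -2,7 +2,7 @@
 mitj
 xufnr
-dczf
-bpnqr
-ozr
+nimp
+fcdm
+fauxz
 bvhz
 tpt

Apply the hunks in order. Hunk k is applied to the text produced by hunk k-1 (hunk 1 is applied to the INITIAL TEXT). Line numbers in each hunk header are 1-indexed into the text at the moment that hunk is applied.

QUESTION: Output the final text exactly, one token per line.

Hunk 1: at line 4 remove [ykdfw] add [bvhz] -> 6 lines: zok mitj xufnr zook bvhz tpt
Hunk 2: at line 2 remove [zook] add [dwzz,smh,jqnd] -> 8 lines: zok mitj xufnr dwzz smh jqnd bvhz tpt
Hunk 3: at line 2 remove [dwzz,smh] add [jvibg] -> 7 lines: zok mitj xufnr jvibg jqnd bvhz tpt
Hunk 4: at line 3 remove [jqnd] add [dmwv,ozr] -> 8 lines: zok mitj xufnr jvibg dmwv ozr bvhz tpt
Hunk 5: at line 2 remove [jvibg,dmwv] add [dczf,bpnqr] -> 8 lines: zok mitj xufnr dczf bpnqr ozr bvhz tpt
Hunk 6: at line 2 remove [dczf,bpnqr,ozr] add [nimp,fcdm,fauxz] -> 8 lines: zok mitj xufnr nimp fcdm fauxz bvhz tpt

Answer: zok
mitj
xufnr
nimp
fcdm
fauxz
bvhz
tpt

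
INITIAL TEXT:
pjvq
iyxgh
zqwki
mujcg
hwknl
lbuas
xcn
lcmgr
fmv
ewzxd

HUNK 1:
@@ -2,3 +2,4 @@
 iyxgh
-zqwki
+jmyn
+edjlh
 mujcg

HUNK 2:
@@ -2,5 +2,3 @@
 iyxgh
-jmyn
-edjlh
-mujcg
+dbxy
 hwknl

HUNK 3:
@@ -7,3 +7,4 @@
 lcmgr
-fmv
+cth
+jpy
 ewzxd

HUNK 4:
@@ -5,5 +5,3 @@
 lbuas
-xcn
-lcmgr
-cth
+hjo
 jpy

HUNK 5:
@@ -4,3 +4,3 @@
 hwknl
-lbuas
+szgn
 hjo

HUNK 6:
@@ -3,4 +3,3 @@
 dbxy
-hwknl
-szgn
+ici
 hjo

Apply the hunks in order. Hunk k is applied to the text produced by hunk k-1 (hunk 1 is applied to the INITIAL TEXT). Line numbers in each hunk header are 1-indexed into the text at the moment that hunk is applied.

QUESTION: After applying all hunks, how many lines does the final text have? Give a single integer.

Hunk 1: at line 2 remove [zqwki] add [jmyn,edjlh] -> 11 lines: pjvq iyxgh jmyn edjlh mujcg hwknl lbuas xcn lcmgr fmv ewzxd
Hunk 2: at line 2 remove [jmyn,edjlh,mujcg] add [dbxy] -> 9 lines: pjvq iyxgh dbxy hwknl lbuas xcn lcmgr fmv ewzxd
Hunk 3: at line 7 remove [fmv] add [cth,jpy] -> 10 lines: pjvq iyxgh dbxy hwknl lbuas xcn lcmgr cth jpy ewzxd
Hunk 4: at line 5 remove [xcn,lcmgr,cth] add [hjo] -> 8 lines: pjvq iyxgh dbxy hwknl lbuas hjo jpy ewzxd
Hunk 5: at line 4 remove [lbuas] add [szgn] -> 8 lines: pjvq iyxgh dbxy hwknl szgn hjo jpy ewzxd
Hunk 6: at line 3 remove [hwknl,szgn] add [ici] -> 7 lines: pjvq iyxgh dbxy ici hjo jpy ewzxd
Final line count: 7

Answer: 7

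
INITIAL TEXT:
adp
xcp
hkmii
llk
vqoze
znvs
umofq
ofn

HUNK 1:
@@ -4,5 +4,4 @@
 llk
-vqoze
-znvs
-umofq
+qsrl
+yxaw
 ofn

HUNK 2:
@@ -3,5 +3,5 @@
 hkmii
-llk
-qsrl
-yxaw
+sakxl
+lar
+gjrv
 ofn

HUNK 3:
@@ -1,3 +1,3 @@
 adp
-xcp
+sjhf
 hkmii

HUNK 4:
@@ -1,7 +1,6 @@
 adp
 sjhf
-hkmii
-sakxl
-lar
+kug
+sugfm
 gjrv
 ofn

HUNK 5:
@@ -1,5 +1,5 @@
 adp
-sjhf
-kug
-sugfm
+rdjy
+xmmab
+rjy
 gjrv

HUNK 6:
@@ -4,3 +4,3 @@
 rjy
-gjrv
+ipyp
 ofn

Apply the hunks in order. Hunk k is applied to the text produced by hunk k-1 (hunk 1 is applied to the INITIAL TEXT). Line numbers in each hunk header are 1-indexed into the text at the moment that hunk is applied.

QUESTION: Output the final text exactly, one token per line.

Hunk 1: at line 4 remove [vqoze,znvs,umofq] add [qsrl,yxaw] -> 7 lines: adp xcp hkmii llk qsrl yxaw ofn
Hunk 2: at line 3 remove [llk,qsrl,yxaw] add [sakxl,lar,gjrv] -> 7 lines: adp xcp hkmii sakxl lar gjrv ofn
Hunk 3: at line 1 remove [xcp] add [sjhf] -> 7 lines: adp sjhf hkmii sakxl lar gjrv ofn
Hunk 4: at line 1 remove [hkmii,sakxl,lar] add [kug,sugfm] -> 6 lines: adp sjhf kug sugfm gjrv ofn
Hunk 5: at line 1 remove [sjhf,kug,sugfm] add [rdjy,xmmab,rjy] -> 6 lines: adp rdjy xmmab rjy gjrv ofn
Hunk 6: at line 4 remove [gjrv] add [ipyp] -> 6 lines: adp rdjy xmmab rjy ipyp ofn

Answer: adp
rdjy
xmmab
rjy
ipyp
ofn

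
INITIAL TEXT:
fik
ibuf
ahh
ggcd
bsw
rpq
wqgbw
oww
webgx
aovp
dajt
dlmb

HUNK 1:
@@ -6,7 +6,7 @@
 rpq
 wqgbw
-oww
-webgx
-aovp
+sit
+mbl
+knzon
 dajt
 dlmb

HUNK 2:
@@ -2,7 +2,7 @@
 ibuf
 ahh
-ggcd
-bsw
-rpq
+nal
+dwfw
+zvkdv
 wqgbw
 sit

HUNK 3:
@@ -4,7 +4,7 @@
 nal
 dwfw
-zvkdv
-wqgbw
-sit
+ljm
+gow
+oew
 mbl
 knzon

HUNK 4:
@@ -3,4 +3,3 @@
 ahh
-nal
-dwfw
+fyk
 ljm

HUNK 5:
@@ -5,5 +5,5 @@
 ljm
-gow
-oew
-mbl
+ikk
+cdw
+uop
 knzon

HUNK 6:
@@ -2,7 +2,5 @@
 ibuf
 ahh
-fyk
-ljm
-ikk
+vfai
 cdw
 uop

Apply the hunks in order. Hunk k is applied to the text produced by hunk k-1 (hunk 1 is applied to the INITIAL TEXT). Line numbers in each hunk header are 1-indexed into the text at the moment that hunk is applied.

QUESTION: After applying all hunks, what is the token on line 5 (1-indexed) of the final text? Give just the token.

Answer: cdw

Derivation:
Hunk 1: at line 6 remove [oww,webgx,aovp] add [sit,mbl,knzon] -> 12 lines: fik ibuf ahh ggcd bsw rpq wqgbw sit mbl knzon dajt dlmb
Hunk 2: at line 2 remove [ggcd,bsw,rpq] add [nal,dwfw,zvkdv] -> 12 lines: fik ibuf ahh nal dwfw zvkdv wqgbw sit mbl knzon dajt dlmb
Hunk 3: at line 4 remove [zvkdv,wqgbw,sit] add [ljm,gow,oew] -> 12 lines: fik ibuf ahh nal dwfw ljm gow oew mbl knzon dajt dlmb
Hunk 4: at line 3 remove [nal,dwfw] add [fyk] -> 11 lines: fik ibuf ahh fyk ljm gow oew mbl knzon dajt dlmb
Hunk 5: at line 5 remove [gow,oew,mbl] add [ikk,cdw,uop] -> 11 lines: fik ibuf ahh fyk ljm ikk cdw uop knzon dajt dlmb
Hunk 6: at line 2 remove [fyk,ljm,ikk] add [vfai] -> 9 lines: fik ibuf ahh vfai cdw uop knzon dajt dlmb
Final line 5: cdw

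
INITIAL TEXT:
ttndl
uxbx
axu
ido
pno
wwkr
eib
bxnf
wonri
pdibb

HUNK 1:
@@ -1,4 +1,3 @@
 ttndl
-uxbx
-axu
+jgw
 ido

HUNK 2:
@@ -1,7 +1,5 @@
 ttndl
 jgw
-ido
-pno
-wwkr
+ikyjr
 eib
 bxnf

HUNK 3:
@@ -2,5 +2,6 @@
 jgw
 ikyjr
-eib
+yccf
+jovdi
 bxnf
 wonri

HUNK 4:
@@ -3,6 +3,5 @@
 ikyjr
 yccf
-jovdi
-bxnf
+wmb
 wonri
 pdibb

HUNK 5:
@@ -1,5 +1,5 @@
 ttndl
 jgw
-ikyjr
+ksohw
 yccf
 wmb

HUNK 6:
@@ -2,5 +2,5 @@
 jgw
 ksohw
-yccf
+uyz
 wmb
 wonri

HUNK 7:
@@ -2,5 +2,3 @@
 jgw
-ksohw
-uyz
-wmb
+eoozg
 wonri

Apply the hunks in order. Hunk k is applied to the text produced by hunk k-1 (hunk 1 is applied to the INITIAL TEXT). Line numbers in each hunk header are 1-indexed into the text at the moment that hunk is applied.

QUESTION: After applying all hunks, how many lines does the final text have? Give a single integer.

Hunk 1: at line 1 remove [uxbx,axu] add [jgw] -> 9 lines: ttndl jgw ido pno wwkr eib bxnf wonri pdibb
Hunk 2: at line 1 remove [ido,pno,wwkr] add [ikyjr] -> 7 lines: ttndl jgw ikyjr eib bxnf wonri pdibb
Hunk 3: at line 2 remove [eib] add [yccf,jovdi] -> 8 lines: ttndl jgw ikyjr yccf jovdi bxnf wonri pdibb
Hunk 4: at line 3 remove [jovdi,bxnf] add [wmb] -> 7 lines: ttndl jgw ikyjr yccf wmb wonri pdibb
Hunk 5: at line 1 remove [ikyjr] add [ksohw] -> 7 lines: ttndl jgw ksohw yccf wmb wonri pdibb
Hunk 6: at line 2 remove [yccf] add [uyz] -> 7 lines: ttndl jgw ksohw uyz wmb wonri pdibb
Hunk 7: at line 2 remove [ksohw,uyz,wmb] add [eoozg] -> 5 lines: ttndl jgw eoozg wonri pdibb
Final line count: 5

Answer: 5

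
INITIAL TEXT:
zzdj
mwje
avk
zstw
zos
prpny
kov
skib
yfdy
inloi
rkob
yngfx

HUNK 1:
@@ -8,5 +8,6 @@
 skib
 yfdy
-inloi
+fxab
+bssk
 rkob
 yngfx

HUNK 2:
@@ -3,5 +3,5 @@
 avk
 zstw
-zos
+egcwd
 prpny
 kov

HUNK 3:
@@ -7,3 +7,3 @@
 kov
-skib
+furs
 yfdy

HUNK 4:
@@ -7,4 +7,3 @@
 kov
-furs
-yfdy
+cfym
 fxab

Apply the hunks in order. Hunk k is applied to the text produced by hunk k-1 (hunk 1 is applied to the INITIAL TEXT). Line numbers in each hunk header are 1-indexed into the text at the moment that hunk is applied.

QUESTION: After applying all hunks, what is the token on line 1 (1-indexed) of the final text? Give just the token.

Answer: zzdj

Derivation:
Hunk 1: at line 8 remove [inloi] add [fxab,bssk] -> 13 lines: zzdj mwje avk zstw zos prpny kov skib yfdy fxab bssk rkob yngfx
Hunk 2: at line 3 remove [zos] add [egcwd] -> 13 lines: zzdj mwje avk zstw egcwd prpny kov skib yfdy fxab bssk rkob yngfx
Hunk 3: at line 7 remove [skib] add [furs] -> 13 lines: zzdj mwje avk zstw egcwd prpny kov furs yfdy fxab bssk rkob yngfx
Hunk 4: at line 7 remove [furs,yfdy] add [cfym] -> 12 lines: zzdj mwje avk zstw egcwd prpny kov cfym fxab bssk rkob yngfx
Final line 1: zzdj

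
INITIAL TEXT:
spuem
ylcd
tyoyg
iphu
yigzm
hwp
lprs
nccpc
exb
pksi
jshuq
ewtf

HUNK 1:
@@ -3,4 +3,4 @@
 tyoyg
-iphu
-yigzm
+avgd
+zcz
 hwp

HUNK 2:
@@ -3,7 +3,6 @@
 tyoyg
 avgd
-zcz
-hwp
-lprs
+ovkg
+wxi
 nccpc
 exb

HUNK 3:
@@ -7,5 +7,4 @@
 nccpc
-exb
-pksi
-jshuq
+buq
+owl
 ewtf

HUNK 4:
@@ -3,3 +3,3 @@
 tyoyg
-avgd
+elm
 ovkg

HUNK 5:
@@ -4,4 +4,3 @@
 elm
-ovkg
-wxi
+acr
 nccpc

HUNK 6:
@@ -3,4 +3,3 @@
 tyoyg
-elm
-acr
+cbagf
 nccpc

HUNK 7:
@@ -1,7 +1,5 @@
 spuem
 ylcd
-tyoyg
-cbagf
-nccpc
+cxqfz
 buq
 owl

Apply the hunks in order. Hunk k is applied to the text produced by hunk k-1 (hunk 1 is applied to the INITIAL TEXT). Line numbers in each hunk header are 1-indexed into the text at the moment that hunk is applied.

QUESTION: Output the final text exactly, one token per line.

Answer: spuem
ylcd
cxqfz
buq
owl
ewtf

Derivation:
Hunk 1: at line 3 remove [iphu,yigzm] add [avgd,zcz] -> 12 lines: spuem ylcd tyoyg avgd zcz hwp lprs nccpc exb pksi jshuq ewtf
Hunk 2: at line 3 remove [zcz,hwp,lprs] add [ovkg,wxi] -> 11 lines: spuem ylcd tyoyg avgd ovkg wxi nccpc exb pksi jshuq ewtf
Hunk 3: at line 7 remove [exb,pksi,jshuq] add [buq,owl] -> 10 lines: spuem ylcd tyoyg avgd ovkg wxi nccpc buq owl ewtf
Hunk 4: at line 3 remove [avgd] add [elm] -> 10 lines: spuem ylcd tyoyg elm ovkg wxi nccpc buq owl ewtf
Hunk 5: at line 4 remove [ovkg,wxi] add [acr] -> 9 lines: spuem ylcd tyoyg elm acr nccpc buq owl ewtf
Hunk 6: at line 3 remove [elm,acr] add [cbagf] -> 8 lines: spuem ylcd tyoyg cbagf nccpc buq owl ewtf
Hunk 7: at line 1 remove [tyoyg,cbagf,nccpc] add [cxqfz] -> 6 lines: spuem ylcd cxqfz buq owl ewtf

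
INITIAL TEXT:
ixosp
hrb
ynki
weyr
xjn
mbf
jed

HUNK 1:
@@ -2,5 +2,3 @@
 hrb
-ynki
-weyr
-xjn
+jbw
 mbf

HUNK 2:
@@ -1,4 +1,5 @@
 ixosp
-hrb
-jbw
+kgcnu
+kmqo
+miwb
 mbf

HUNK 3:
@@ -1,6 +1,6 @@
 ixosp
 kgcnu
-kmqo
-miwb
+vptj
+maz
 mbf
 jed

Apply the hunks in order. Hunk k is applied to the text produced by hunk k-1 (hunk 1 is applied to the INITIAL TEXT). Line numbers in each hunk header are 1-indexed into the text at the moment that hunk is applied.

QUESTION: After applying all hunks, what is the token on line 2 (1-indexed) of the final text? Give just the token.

Answer: kgcnu

Derivation:
Hunk 1: at line 2 remove [ynki,weyr,xjn] add [jbw] -> 5 lines: ixosp hrb jbw mbf jed
Hunk 2: at line 1 remove [hrb,jbw] add [kgcnu,kmqo,miwb] -> 6 lines: ixosp kgcnu kmqo miwb mbf jed
Hunk 3: at line 1 remove [kmqo,miwb] add [vptj,maz] -> 6 lines: ixosp kgcnu vptj maz mbf jed
Final line 2: kgcnu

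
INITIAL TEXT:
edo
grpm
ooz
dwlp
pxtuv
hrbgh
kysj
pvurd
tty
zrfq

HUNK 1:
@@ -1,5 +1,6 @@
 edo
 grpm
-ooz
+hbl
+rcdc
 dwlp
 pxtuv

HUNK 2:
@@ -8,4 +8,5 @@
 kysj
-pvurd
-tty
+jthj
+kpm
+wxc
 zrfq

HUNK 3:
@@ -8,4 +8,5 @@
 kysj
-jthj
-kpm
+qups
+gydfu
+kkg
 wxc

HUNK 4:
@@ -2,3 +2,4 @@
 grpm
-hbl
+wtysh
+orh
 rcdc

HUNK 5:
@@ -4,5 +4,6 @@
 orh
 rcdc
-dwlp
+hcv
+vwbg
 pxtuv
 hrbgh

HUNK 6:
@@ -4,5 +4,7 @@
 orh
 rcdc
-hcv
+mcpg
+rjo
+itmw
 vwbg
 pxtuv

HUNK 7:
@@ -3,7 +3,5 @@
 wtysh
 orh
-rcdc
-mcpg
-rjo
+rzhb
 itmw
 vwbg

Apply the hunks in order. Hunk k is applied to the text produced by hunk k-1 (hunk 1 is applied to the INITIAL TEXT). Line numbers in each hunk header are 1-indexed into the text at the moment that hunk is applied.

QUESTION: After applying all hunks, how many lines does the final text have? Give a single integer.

Hunk 1: at line 1 remove [ooz] add [hbl,rcdc] -> 11 lines: edo grpm hbl rcdc dwlp pxtuv hrbgh kysj pvurd tty zrfq
Hunk 2: at line 8 remove [pvurd,tty] add [jthj,kpm,wxc] -> 12 lines: edo grpm hbl rcdc dwlp pxtuv hrbgh kysj jthj kpm wxc zrfq
Hunk 3: at line 8 remove [jthj,kpm] add [qups,gydfu,kkg] -> 13 lines: edo grpm hbl rcdc dwlp pxtuv hrbgh kysj qups gydfu kkg wxc zrfq
Hunk 4: at line 2 remove [hbl] add [wtysh,orh] -> 14 lines: edo grpm wtysh orh rcdc dwlp pxtuv hrbgh kysj qups gydfu kkg wxc zrfq
Hunk 5: at line 4 remove [dwlp] add [hcv,vwbg] -> 15 lines: edo grpm wtysh orh rcdc hcv vwbg pxtuv hrbgh kysj qups gydfu kkg wxc zrfq
Hunk 6: at line 4 remove [hcv] add [mcpg,rjo,itmw] -> 17 lines: edo grpm wtysh orh rcdc mcpg rjo itmw vwbg pxtuv hrbgh kysj qups gydfu kkg wxc zrfq
Hunk 7: at line 3 remove [rcdc,mcpg,rjo] add [rzhb] -> 15 lines: edo grpm wtysh orh rzhb itmw vwbg pxtuv hrbgh kysj qups gydfu kkg wxc zrfq
Final line count: 15

Answer: 15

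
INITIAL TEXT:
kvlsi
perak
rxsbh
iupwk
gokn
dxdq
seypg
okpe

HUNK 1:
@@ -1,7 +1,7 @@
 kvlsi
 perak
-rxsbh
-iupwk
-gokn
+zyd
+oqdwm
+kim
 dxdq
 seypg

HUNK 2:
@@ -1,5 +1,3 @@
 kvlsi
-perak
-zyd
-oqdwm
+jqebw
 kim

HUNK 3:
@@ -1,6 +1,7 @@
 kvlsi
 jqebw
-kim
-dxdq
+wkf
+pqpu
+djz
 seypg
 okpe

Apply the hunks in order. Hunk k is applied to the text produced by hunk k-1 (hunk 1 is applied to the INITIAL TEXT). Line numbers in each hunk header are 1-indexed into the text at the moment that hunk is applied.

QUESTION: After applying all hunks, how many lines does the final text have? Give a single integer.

Answer: 7

Derivation:
Hunk 1: at line 1 remove [rxsbh,iupwk,gokn] add [zyd,oqdwm,kim] -> 8 lines: kvlsi perak zyd oqdwm kim dxdq seypg okpe
Hunk 2: at line 1 remove [perak,zyd,oqdwm] add [jqebw] -> 6 lines: kvlsi jqebw kim dxdq seypg okpe
Hunk 3: at line 1 remove [kim,dxdq] add [wkf,pqpu,djz] -> 7 lines: kvlsi jqebw wkf pqpu djz seypg okpe
Final line count: 7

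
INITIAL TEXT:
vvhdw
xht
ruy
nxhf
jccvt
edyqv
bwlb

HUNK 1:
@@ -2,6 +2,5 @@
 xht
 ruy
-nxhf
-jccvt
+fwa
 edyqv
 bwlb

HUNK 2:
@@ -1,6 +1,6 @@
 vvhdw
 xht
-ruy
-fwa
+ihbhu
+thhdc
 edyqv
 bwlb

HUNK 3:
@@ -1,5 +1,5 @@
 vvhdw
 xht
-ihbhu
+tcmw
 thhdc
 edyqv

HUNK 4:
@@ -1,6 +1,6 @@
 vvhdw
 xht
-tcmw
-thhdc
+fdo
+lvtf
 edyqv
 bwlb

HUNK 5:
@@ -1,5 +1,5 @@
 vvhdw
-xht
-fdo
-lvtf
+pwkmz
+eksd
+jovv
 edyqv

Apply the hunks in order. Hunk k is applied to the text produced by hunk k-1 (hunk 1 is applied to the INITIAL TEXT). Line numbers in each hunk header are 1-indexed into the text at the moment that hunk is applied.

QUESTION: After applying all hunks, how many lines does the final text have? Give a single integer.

Answer: 6

Derivation:
Hunk 1: at line 2 remove [nxhf,jccvt] add [fwa] -> 6 lines: vvhdw xht ruy fwa edyqv bwlb
Hunk 2: at line 1 remove [ruy,fwa] add [ihbhu,thhdc] -> 6 lines: vvhdw xht ihbhu thhdc edyqv bwlb
Hunk 3: at line 1 remove [ihbhu] add [tcmw] -> 6 lines: vvhdw xht tcmw thhdc edyqv bwlb
Hunk 4: at line 1 remove [tcmw,thhdc] add [fdo,lvtf] -> 6 lines: vvhdw xht fdo lvtf edyqv bwlb
Hunk 5: at line 1 remove [xht,fdo,lvtf] add [pwkmz,eksd,jovv] -> 6 lines: vvhdw pwkmz eksd jovv edyqv bwlb
Final line count: 6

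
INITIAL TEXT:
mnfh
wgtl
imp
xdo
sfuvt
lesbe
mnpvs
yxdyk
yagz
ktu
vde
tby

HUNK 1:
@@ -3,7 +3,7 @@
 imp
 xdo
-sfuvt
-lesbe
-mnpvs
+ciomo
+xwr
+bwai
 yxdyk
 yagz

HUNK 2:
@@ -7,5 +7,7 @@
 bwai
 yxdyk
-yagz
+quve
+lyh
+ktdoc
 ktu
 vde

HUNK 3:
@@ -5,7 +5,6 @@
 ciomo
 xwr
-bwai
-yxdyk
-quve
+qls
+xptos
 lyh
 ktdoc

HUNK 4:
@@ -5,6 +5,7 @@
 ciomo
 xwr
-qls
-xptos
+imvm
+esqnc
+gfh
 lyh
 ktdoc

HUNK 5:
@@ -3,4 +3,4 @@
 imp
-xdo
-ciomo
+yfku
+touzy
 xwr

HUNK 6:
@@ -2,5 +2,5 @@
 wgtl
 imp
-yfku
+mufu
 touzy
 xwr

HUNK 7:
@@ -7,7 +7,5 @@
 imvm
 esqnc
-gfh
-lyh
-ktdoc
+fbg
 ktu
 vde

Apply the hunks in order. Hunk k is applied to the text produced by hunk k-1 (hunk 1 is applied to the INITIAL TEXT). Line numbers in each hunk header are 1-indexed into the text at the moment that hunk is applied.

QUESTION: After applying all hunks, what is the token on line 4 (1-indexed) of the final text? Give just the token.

Hunk 1: at line 3 remove [sfuvt,lesbe,mnpvs] add [ciomo,xwr,bwai] -> 12 lines: mnfh wgtl imp xdo ciomo xwr bwai yxdyk yagz ktu vde tby
Hunk 2: at line 7 remove [yagz] add [quve,lyh,ktdoc] -> 14 lines: mnfh wgtl imp xdo ciomo xwr bwai yxdyk quve lyh ktdoc ktu vde tby
Hunk 3: at line 5 remove [bwai,yxdyk,quve] add [qls,xptos] -> 13 lines: mnfh wgtl imp xdo ciomo xwr qls xptos lyh ktdoc ktu vde tby
Hunk 4: at line 5 remove [qls,xptos] add [imvm,esqnc,gfh] -> 14 lines: mnfh wgtl imp xdo ciomo xwr imvm esqnc gfh lyh ktdoc ktu vde tby
Hunk 5: at line 3 remove [xdo,ciomo] add [yfku,touzy] -> 14 lines: mnfh wgtl imp yfku touzy xwr imvm esqnc gfh lyh ktdoc ktu vde tby
Hunk 6: at line 2 remove [yfku] add [mufu] -> 14 lines: mnfh wgtl imp mufu touzy xwr imvm esqnc gfh lyh ktdoc ktu vde tby
Hunk 7: at line 7 remove [gfh,lyh,ktdoc] add [fbg] -> 12 lines: mnfh wgtl imp mufu touzy xwr imvm esqnc fbg ktu vde tby
Final line 4: mufu

Answer: mufu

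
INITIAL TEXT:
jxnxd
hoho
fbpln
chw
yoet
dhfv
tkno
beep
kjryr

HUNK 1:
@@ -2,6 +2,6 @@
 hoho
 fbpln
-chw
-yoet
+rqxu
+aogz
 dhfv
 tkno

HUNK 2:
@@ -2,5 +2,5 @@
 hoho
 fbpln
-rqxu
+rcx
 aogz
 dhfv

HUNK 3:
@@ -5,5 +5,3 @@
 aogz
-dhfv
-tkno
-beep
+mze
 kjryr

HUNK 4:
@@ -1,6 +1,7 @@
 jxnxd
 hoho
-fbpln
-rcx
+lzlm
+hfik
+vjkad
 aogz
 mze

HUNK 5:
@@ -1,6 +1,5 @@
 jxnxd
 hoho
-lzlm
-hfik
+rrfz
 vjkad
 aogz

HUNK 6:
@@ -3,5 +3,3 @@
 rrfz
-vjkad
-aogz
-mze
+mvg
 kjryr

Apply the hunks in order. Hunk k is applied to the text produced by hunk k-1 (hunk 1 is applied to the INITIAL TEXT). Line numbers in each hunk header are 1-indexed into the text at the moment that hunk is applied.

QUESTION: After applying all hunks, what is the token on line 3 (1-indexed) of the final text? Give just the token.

Answer: rrfz

Derivation:
Hunk 1: at line 2 remove [chw,yoet] add [rqxu,aogz] -> 9 lines: jxnxd hoho fbpln rqxu aogz dhfv tkno beep kjryr
Hunk 2: at line 2 remove [rqxu] add [rcx] -> 9 lines: jxnxd hoho fbpln rcx aogz dhfv tkno beep kjryr
Hunk 3: at line 5 remove [dhfv,tkno,beep] add [mze] -> 7 lines: jxnxd hoho fbpln rcx aogz mze kjryr
Hunk 4: at line 1 remove [fbpln,rcx] add [lzlm,hfik,vjkad] -> 8 lines: jxnxd hoho lzlm hfik vjkad aogz mze kjryr
Hunk 5: at line 1 remove [lzlm,hfik] add [rrfz] -> 7 lines: jxnxd hoho rrfz vjkad aogz mze kjryr
Hunk 6: at line 3 remove [vjkad,aogz,mze] add [mvg] -> 5 lines: jxnxd hoho rrfz mvg kjryr
Final line 3: rrfz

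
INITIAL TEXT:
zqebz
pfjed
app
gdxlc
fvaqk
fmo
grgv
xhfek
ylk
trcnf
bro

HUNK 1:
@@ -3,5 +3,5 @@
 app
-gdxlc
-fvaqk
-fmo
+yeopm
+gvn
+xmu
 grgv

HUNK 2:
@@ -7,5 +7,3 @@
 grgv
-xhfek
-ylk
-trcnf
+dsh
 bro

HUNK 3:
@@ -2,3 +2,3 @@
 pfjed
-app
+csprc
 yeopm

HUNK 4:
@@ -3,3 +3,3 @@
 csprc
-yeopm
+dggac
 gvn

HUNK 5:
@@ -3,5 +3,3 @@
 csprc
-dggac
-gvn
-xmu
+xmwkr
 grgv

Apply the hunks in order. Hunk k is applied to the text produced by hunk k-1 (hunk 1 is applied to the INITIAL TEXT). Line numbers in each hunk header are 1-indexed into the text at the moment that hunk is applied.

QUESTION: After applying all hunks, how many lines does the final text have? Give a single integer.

Hunk 1: at line 3 remove [gdxlc,fvaqk,fmo] add [yeopm,gvn,xmu] -> 11 lines: zqebz pfjed app yeopm gvn xmu grgv xhfek ylk trcnf bro
Hunk 2: at line 7 remove [xhfek,ylk,trcnf] add [dsh] -> 9 lines: zqebz pfjed app yeopm gvn xmu grgv dsh bro
Hunk 3: at line 2 remove [app] add [csprc] -> 9 lines: zqebz pfjed csprc yeopm gvn xmu grgv dsh bro
Hunk 4: at line 3 remove [yeopm] add [dggac] -> 9 lines: zqebz pfjed csprc dggac gvn xmu grgv dsh bro
Hunk 5: at line 3 remove [dggac,gvn,xmu] add [xmwkr] -> 7 lines: zqebz pfjed csprc xmwkr grgv dsh bro
Final line count: 7

Answer: 7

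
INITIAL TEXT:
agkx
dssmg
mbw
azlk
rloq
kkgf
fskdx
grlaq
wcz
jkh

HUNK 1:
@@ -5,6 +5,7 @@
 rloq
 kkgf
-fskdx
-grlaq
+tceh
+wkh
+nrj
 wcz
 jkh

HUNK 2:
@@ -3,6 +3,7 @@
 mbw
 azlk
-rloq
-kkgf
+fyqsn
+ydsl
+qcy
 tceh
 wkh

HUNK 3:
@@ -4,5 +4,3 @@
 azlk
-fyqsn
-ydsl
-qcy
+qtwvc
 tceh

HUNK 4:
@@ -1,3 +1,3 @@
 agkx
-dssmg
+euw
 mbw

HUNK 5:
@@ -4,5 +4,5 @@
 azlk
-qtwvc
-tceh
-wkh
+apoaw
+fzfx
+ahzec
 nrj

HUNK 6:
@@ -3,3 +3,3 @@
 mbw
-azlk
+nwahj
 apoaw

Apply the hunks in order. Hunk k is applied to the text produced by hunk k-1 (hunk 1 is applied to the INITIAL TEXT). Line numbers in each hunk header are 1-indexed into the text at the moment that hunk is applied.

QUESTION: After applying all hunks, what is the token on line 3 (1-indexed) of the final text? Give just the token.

Hunk 1: at line 5 remove [fskdx,grlaq] add [tceh,wkh,nrj] -> 11 lines: agkx dssmg mbw azlk rloq kkgf tceh wkh nrj wcz jkh
Hunk 2: at line 3 remove [rloq,kkgf] add [fyqsn,ydsl,qcy] -> 12 lines: agkx dssmg mbw azlk fyqsn ydsl qcy tceh wkh nrj wcz jkh
Hunk 3: at line 4 remove [fyqsn,ydsl,qcy] add [qtwvc] -> 10 lines: agkx dssmg mbw azlk qtwvc tceh wkh nrj wcz jkh
Hunk 4: at line 1 remove [dssmg] add [euw] -> 10 lines: agkx euw mbw azlk qtwvc tceh wkh nrj wcz jkh
Hunk 5: at line 4 remove [qtwvc,tceh,wkh] add [apoaw,fzfx,ahzec] -> 10 lines: agkx euw mbw azlk apoaw fzfx ahzec nrj wcz jkh
Hunk 6: at line 3 remove [azlk] add [nwahj] -> 10 lines: agkx euw mbw nwahj apoaw fzfx ahzec nrj wcz jkh
Final line 3: mbw

Answer: mbw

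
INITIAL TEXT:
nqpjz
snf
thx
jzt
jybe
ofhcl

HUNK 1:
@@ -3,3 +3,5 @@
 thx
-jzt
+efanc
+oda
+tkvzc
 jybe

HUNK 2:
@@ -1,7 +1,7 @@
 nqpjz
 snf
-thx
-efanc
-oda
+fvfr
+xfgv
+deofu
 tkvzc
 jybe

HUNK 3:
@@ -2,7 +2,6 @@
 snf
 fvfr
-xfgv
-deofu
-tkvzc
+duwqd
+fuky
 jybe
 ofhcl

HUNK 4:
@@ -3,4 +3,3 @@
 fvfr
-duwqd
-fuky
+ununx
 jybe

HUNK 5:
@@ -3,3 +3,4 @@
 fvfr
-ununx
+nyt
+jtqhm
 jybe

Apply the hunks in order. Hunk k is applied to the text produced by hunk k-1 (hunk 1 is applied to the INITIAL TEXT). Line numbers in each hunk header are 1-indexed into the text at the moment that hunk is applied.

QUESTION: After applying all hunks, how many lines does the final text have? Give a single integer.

Hunk 1: at line 3 remove [jzt] add [efanc,oda,tkvzc] -> 8 lines: nqpjz snf thx efanc oda tkvzc jybe ofhcl
Hunk 2: at line 1 remove [thx,efanc,oda] add [fvfr,xfgv,deofu] -> 8 lines: nqpjz snf fvfr xfgv deofu tkvzc jybe ofhcl
Hunk 3: at line 2 remove [xfgv,deofu,tkvzc] add [duwqd,fuky] -> 7 lines: nqpjz snf fvfr duwqd fuky jybe ofhcl
Hunk 4: at line 3 remove [duwqd,fuky] add [ununx] -> 6 lines: nqpjz snf fvfr ununx jybe ofhcl
Hunk 5: at line 3 remove [ununx] add [nyt,jtqhm] -> 7 lines: nqpjz snf fvfr nyt jtqhm jybe ofhcl
Final line count: 7

Answer: 7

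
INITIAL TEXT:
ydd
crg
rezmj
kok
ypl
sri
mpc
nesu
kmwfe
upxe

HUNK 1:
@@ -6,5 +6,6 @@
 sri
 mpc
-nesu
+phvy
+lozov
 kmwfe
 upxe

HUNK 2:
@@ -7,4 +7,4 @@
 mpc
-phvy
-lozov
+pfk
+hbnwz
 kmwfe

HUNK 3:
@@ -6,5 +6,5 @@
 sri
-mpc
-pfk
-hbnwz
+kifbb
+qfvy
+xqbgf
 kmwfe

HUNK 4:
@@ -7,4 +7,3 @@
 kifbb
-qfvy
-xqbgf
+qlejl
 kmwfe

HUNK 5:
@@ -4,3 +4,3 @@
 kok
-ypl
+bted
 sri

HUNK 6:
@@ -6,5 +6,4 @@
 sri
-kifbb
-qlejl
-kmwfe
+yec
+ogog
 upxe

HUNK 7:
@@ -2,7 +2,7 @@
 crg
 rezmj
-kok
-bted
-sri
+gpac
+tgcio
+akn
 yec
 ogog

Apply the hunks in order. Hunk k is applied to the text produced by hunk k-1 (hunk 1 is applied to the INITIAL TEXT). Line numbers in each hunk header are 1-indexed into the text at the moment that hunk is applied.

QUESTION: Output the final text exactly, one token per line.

Hunk 1: at line 6 remove [nesu] add [phvy,lozov] -> 11 lines: ydd crg rezmj kok ypl sri mpc phvy lozov kmwfe upxe
Hunk 2: at line 7 remove [phvy,lozov] add [pfk,hbnwz] -> 11 lines: ydd crg rezmj kok ypl sri mpc pfk hbnwz kmwfe upxe
Hunk 3: at line 6 remove [mpc,pfk,hbnwz] add [kifbb,qfvy,xqbgf] -> 11 lines: ydd crg rezmj kok ypl sri kifbb qfvy xqbgf kmwfe upxe
Hunk 4: at line 7 remove [qfvy,xqbgf] add [qlejl] -> 10 lines: ydd crg rezmj kok ypl sri kifbb qlejl kmwfe upxe
Hunk 5: at line 4 remove [ypl] add [bted] -> 10 lines: ydd crg rezmj kok bted sri kifbb qlejl kmwfe upxe
Hunk 6: at line 6 remove [kifbb,qlejl,kmwfe] add [yec,ogog] -> 9 lines: ydd crg rezmj kok bted sri yec ogog upxe
Hunk 7: at line 2 remove [kok,bted,sri] add [gpac,tgcio,akn] -> 9 lines: ydd crg rezmj gpac tgcio akn yec ogog upxe

Answer: ydd
crg
rezmj
gpac
tgcio
akn
yec
ogog
upxe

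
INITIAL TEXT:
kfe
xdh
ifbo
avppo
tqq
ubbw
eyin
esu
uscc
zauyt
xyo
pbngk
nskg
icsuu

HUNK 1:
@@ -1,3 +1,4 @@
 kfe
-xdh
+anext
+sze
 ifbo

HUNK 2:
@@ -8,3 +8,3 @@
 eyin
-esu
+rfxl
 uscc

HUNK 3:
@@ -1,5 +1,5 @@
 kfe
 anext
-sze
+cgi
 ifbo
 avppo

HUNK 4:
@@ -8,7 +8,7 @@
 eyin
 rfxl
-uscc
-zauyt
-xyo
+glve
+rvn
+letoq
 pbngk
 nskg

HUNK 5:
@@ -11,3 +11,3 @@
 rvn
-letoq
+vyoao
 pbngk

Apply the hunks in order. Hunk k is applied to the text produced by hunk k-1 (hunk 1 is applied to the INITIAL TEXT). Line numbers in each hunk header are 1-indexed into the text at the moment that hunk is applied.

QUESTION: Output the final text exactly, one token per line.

Hunk 1: at line 1 remove [xdh] add [anext,sze] -> 15 lines: kfe anext sze ifbo avppo tqq ubbw eyin esu uscc zauyt xyo pbngk nskg icsuu
Hunk 2: at line 8 remove [esu] add [rfxl] -> 15 lines: kfe anext sze ifbo avppo tqq ubbw eyin rfxl uscc zauyt xyo pbngk nskg icsuu
Hunk 3: at line 1 remove [sze] add [cgi] -> 15 lines: kfe anext cgi ifbo avppo tqq ubbw eyin rfxl uscc zauyt xyo pbngk nskg icsuu
Hunk 4: at line 8 remove [uscc,zauyt,xyo] add [glve,rvn,letoq] -> 15 lines: kfe anext cgi ifbo avppo tqq ubbw eyin rfxl glve rvn letoq pbngk nskg icsuu
Hunk 5: at line 11 remove [letoq] add [vyoao] -> 15 lines: kfe anext cgi ifbo avppo tqq ubbw eyin rfxl glve rvn vyoao pbngk nskg icsuu

Answer: kfe
anext
cgi
ifbo
avppo
tqq
ubbw
eyin
rfxl
glve
rvn
vyoao
pbngk
nskg
icsuu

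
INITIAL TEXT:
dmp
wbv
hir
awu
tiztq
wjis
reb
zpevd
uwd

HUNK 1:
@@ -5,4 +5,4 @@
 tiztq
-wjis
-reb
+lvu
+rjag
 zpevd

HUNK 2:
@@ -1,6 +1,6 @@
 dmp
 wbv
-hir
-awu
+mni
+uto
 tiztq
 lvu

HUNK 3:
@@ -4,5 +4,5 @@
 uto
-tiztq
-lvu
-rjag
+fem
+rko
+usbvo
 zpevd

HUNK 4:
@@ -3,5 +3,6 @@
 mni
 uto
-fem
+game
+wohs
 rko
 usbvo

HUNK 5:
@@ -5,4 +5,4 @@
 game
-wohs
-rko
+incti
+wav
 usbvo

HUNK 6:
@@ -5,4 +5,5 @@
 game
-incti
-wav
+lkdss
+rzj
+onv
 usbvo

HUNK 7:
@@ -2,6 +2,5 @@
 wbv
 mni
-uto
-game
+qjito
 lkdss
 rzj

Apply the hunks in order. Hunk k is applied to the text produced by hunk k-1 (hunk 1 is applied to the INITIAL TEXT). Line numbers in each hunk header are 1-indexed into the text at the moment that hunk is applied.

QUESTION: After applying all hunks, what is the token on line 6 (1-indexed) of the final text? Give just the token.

Answer: rzj

Derivation:
Hunk 1: at line 5 remove [wjis,reb] add [lvu,rjag] -> 9 lines: dmp wbv hir awu tiztq lvu rjag zpevd uwd
Hunk 2: at line 1 remove [hir,awu] add [mni,uto] -> 9 lines: dmp wbv mni uto tiztq lvu rjag zpevd uwd
Hunk 3: at line 4 remove [tiztq,lvu,rjag] add [fem,rko,usbvo] -> 9 lines: dmp wbv mni uto fem rko usbvo zpevd uwd
Hunk 4: at line 3 remove [fem] add [game,wohs] -> 10 lines: dmp wbv mni uto game wohs rko usbvo zpevd uwd
Hunk 5: at line 5 remove [wohs,rko] add [incti,wav] -> 10 lines: dmp wbv mni uto game incti wav usbvo zpevd uwd
Hunk 6: at line 5 remove [incti,wav] add [lkdss,rzj,onv] -> 11 lines: dmp wbv mni uto game lkdss rzj onv usbvo zpevd uwd
Hunk 7: at line 2 remove [uto,game] add [qjito] -> 10 lines: dmp wbv mni qjito lkdss rzj onv usbvo zpevd uwd
Final line 6: rzj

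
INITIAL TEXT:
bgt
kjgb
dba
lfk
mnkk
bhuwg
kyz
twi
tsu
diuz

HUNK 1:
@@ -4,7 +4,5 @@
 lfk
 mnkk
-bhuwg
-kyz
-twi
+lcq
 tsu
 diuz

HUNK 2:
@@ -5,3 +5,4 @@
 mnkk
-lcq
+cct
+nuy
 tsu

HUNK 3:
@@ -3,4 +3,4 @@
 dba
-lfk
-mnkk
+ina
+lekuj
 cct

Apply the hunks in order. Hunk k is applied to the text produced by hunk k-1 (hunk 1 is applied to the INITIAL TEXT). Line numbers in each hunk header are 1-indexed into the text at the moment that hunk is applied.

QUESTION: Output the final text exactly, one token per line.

Hunk 1: at line 4 remove [bhuwg,kyz,twi] add [lcq] -> 8 lines: bgt kjgb dba lfk mnkk lcq tsu diuz
Hunk 2: at line 5 remove [lcq] add [cct,nuy] -> 9 lines: bgt kjgb dba lfk mnkk cct nuy tsu diuz
Hunk 3: at line 3 remove [lfk,mnkk] add [ina,lekuj] -> 9 lines: bgt kjgb dba ina lekuj cct nuy tsu diuz

Answer: bgt
kjgb
dba
ina
lekuj
cct
nuy
tsu
diuz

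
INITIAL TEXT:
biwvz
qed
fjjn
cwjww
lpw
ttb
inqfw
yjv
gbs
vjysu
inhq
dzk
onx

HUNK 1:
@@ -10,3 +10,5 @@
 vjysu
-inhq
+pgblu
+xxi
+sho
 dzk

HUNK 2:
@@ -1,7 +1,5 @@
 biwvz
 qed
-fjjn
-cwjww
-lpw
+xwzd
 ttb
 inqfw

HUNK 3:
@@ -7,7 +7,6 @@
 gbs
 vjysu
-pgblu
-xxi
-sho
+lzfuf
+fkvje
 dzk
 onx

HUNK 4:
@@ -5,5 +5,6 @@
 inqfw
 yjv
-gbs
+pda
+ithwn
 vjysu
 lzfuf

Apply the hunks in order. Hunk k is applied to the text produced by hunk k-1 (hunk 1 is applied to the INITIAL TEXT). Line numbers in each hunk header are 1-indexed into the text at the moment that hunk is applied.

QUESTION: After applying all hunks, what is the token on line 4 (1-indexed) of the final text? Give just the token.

Hunk 1: at line 10 remove [inhq] add [pgblu,xxi,sho] -> 15 lines: biwvz qed fjjn cwjww lpw ttb inqfw yjv gbs vjysu pgblu xxi sho dzk onx
Hunk 2: at line 1 remove [fjjn,cwjww,lpw] add [xwzd] -> 13 lines: biwvz qed xwzd ttb inqfw yjv gbs vjysu pgblu xxi sho dzk onx
Hunk 3: at line 7 remove [pgblu,xxi,sho] add [lzfuf,fkvje] -> 12 lines: biwvz qed xwzd ttb inqfw yjv gbs vjysu lzfuf fkvje dzk onx
Hunk 4: at line 5 remove [gbs] add [pda,ithwn] -> 13 lines: biwvz qed xwzd ttb inqfw yjv pda ithwn vjysu lzfuf fkvje dzk onx
Final line 4: ttb

Answer: ttb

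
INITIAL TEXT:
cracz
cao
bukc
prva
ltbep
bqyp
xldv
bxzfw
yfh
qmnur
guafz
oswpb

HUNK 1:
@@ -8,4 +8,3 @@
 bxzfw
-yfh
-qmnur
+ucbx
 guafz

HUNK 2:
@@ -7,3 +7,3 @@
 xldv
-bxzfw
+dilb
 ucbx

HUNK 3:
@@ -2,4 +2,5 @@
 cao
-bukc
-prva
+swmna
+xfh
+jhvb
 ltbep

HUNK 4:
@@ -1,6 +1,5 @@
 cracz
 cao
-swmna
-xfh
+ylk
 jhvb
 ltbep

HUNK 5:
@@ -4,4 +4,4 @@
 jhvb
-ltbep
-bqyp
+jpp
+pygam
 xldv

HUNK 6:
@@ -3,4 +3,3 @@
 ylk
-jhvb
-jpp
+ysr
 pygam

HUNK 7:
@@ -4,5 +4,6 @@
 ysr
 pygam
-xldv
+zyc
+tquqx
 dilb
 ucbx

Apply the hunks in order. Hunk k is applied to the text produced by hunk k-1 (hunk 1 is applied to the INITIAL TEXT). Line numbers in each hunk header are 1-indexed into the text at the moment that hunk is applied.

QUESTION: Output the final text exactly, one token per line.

Hunk 1: at line 8 remove [yfh,qmnur] add [ucbx] -> 11 lines: cracz cao bukc prva ltbep bqyp xldv bxzfw ucbx guafz oswpb
Hunk 2: at line 7 remove [bxzfw] add [dilb] -> 11 lines: cracz cao bukc prva ltbep bqyp xldv dilb ucbx guafz oswpb
Hunk 3: at line 2 remove [bukc,prva] add [swmna,xfh,jhvb] -> 12 lines: cracz cao swmna xfh jhvb ltbep bqyp xldv dilb ucbx guafz oswpb
Hunk 4: at line 1 remove [swmna,xfh] add [ylk] -> 11 lines: cracz cao ylk jhvb ltbep bqyp xldv dilb ucbx guafz oswpb
Hunk 5: at line 4 remove [ltbep,bqyp] add [jpp,pygam] -> 11 lines: cracz cao ylk jhvb jpp pygam xldv dilb ucbx guafz oswpb
Hunk 6: at line 3 remove [jhvb,jpp] add [ysr] -> 10 lines: cracz cao ylk ysr pygam xldv dilb ucbx guafz oswpb
Hunk 7: at line 4 remove [xldv] add [zyc,tquqx] -> 11 lines: cracz cao ylk ysr pygam zyc tquqx dilb ucbx guafz oswpb

Answer: cracz
cao
ylk
ysr
pygam
zyc
tquqx
dilb
ucbx
guafz
oswpb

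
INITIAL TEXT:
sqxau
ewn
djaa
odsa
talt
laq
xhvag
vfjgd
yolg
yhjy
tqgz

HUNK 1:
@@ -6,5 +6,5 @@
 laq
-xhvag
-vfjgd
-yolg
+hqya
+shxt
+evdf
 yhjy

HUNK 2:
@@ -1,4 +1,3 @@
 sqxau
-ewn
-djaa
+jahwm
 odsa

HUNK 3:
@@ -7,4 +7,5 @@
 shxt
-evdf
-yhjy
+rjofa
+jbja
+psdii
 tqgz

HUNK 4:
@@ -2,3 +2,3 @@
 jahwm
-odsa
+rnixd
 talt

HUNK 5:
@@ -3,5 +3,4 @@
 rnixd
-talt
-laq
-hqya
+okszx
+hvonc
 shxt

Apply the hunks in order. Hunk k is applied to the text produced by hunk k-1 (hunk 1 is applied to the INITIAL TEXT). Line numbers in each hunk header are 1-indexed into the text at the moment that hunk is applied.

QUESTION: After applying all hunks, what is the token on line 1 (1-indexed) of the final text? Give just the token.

Hunk 1: at line 6 remove [xhvag,vfjgd,yolg] add [hqya,shxt,evdf] -> 11 lines: sqxau ewn djaa odsa talt laq hqya shxt evdf yhjy tqgz
Hunk 2: at line 1 remove [ewn,djaa] add [jahwm] -> 10 lines: sqxau jahwm odsa talt laq hqya shxt evdf yhjy tqgz
Hunk 3: at line 7 remove [evdf,yhjy] add [rjofa,jbja,psdii] -> 11 lines: sqxau jahwm odsa talt laq hqya shxt rjofa jbja psdii tqgz
Hunk 4: at line 2 remove [odsa] add [rnixd] -> 11 lines: sqxau jahwm rnixd talt laq hqya shxt rjofa jbja psdii tqgz
Hunk 5: at line 3 remove [talt,laq,hqya] add [okszx,hvonc] -> 10 lines: sqxau jahwm rnixd okszx hvonc shxt rjofa jbja psdii tqgz
Final line 1: sqxau

Answer: sqxau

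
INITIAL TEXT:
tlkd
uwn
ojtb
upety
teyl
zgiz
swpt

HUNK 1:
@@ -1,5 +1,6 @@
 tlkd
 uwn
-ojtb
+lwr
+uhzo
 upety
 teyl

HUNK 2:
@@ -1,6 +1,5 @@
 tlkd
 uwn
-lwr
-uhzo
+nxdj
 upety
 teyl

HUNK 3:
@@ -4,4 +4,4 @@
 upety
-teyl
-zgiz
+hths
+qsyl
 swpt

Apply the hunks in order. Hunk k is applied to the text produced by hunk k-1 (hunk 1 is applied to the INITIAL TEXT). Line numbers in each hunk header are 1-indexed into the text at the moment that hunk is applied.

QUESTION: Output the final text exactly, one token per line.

Answer: tlkd
uwn
nxdj
upety
hths
qsyl
swpt

Derivation:
Hunk 1: at line 1 remove [ojtb] add [lwr,uhzo] -> 8 lines: tlkd uwn lwr uhzo upety teyl zgiz swpt
Hunk 2: at line 1 remove [lwr,uhzo] add [nxdj] -> 7 lines: tlkd uwn nxdj upety teyl zgiz swpt
Hunk 3: at line 4 remove [teyl,zgiz] add [hths,qsyl] -> 7 lines: tlkd uwn nxdj upety hths qsyl swpt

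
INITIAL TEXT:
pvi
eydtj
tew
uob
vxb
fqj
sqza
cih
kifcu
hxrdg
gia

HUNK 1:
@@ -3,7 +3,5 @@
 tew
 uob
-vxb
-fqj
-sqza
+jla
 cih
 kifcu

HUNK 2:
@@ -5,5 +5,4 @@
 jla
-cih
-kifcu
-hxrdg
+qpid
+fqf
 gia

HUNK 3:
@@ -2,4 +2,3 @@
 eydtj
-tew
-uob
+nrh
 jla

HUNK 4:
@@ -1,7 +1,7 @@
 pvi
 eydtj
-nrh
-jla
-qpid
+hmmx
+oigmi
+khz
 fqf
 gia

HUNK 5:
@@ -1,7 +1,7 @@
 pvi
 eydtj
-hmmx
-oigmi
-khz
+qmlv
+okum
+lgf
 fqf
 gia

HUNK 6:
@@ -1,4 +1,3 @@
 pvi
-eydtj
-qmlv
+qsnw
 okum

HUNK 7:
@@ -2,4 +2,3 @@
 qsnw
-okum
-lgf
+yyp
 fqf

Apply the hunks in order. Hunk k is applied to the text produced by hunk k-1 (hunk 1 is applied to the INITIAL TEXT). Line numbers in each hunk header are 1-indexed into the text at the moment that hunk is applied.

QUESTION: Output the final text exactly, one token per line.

Hunk 1: at line 3 remove [vxb,fqj,sqza] add [jla] -> 9 lines: pvi eydtj tew uob jla cih kifcu hxrdg gia
Hunk 2: at line 5 remove [cih,kifcu,hxrdg] add [qpid,fqf] -> 8 lines: pvi eydtj tew uob jla qpid fqf gia
Hunk 3: at line 2 remove [tew,uob] add [nrh] -> 7 lines: pvi eydtj nrh jla qpid fqf gia
Hunk 4: at line 1 remove [nrh,jla,qpid] add [hmmx,oigmi,khz] -> 7 lines: pvi eydtj hmmx oigmi khz fqf gia
Hunk 5: at line 1 remove [hmmx,oigmi,khz] add [qmlv,okum,lgf] -> 7 lines: pvi eydtj qmlv okum lgf fqf gia
Hunk 6: at line 1 remove [eydtj,qmlv] add [qsnw] -> 6 lines: pvi qsnw okum lgf fqf gia
Hunk 7: at line 2 remove [okum,lgf] add [yyp] -> 5 lines: pvi qsnw yyp fqf gia

Answer: pvi
qsnw
yyp
fqf
gia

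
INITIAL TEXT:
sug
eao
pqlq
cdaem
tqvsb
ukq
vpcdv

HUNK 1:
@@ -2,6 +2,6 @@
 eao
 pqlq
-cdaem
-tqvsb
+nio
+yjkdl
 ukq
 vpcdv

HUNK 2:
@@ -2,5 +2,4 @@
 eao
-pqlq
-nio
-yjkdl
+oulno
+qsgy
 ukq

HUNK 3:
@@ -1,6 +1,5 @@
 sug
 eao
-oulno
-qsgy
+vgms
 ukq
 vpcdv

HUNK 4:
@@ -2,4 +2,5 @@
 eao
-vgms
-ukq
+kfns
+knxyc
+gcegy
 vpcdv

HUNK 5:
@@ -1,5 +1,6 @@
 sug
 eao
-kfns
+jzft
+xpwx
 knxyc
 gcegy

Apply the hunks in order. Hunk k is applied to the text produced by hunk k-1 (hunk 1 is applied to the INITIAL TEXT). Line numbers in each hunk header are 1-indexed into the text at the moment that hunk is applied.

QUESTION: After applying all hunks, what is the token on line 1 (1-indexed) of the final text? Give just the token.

Answer: sug

Derivation:
Hunk 1: at line 2 remove [cdaem,tqvsb] add [nio,yjkdl] -> 7 lines: sug eao pqlq nio yjkdl ukq vpcdv
Hunk 2: at line 2 remove [pqlq,nio,yjkdl] add [oulno,qsgy] -> 6 lines: sug eao oulno qsgy ukq vpcdv
Hunk 3: at line 1 remove [oulno,qsgy] add [vgms] -> 5 lines: sug eao vgms ukq vpcdv
Hunk 4: at line 2 remove [vgms,ukq] add [kfns,knxyc,gcegy] -> 6 lines: sug eao kfns knxyc gcegy vpcdv
Hunk 5: at line 1 remove [kfns] add [jzft,xpwx] -> 7 lines: sug eao jzft xpwx knxyc gcegy vpcdv
Final line 1: sug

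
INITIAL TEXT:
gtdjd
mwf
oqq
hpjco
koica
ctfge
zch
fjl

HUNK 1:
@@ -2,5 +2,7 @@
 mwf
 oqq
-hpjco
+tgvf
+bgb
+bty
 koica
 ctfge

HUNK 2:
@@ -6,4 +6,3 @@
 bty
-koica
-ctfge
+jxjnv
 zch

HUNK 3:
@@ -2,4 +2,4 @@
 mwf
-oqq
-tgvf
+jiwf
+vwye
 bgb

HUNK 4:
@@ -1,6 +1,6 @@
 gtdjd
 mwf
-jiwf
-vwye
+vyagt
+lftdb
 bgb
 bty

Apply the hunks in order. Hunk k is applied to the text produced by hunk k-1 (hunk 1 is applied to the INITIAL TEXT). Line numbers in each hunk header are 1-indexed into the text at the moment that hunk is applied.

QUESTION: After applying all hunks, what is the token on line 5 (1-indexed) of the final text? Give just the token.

Answer: bgb

Derivation:
Hunk 1: at line 2 remove [hpjco] add [tgvf,bgb,bty] -> 10 lines: gtdjd mwf oqq tgvf bgb bty koica ctfge zch fjl
Hunk 2: at line 6 remove [koica,ctfge] add [jxjnv] -> 9 lines: gtdjd mwf oqq tgvf bgb bty jxjnv zch fjl
Hunk 3: at line 2 remove [oqq,tgvf] add [jiwf,vwye] -> 9 lines: gtdjd mwf jiwf vwye bgb bty jxjnv zch fjl
Hunk 4: at line 1 remove [jiwf,vwye] add [vyagt,lftdb] -> 9 lines: gtdjd mwf vyagt lftdb bgb bty jxjnv zch fjl
Final line 5: bgb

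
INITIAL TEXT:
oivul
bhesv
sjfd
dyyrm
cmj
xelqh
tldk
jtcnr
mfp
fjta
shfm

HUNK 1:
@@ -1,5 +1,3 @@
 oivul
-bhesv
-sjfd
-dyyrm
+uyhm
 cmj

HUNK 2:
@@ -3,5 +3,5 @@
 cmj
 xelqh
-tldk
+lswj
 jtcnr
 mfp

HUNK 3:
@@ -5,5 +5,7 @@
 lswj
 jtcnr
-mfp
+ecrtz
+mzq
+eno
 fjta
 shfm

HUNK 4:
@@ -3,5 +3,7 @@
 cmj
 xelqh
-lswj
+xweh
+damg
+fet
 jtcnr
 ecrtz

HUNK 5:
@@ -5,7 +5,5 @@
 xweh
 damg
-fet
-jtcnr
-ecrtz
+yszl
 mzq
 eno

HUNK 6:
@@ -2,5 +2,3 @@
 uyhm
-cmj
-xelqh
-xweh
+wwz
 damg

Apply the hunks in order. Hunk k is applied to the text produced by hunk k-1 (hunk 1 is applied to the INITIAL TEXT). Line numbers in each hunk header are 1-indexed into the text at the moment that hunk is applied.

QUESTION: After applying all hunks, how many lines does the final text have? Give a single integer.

Answer: 9

Derivation:
Hunk 1: at line 1 remove [bhesv,sjfd,dyyrm] add [uyhm] -> 9 lines: oivul uyhm cmj xelqh tldk jtcnr mfp fjta shfm
Hunk 2: at line 3 remove [tldk] add [lswj] -> 9 lines: oivul uyhm cmj xelqh lswj jtcnr mfp fjta shfm
Hunk 3: at line 5 remove [mfp] add [ecrtz,mzq,eno] -> 11 lines: oivul uyhm cmj xelqh lswj jtcnr ecrtz mzq eno fjta shfm
Hunk 4: at line 3 remove [lswj] add [xweh,damg,fet] -> 13 lines: oivul uyhm cmj xelqh xweh damg fet jtcnr ecrtz mzq eno fjta shfm
Hunk 5: at line 5 remove [fet,jtcnr,ecrtz] add [yszl] -> 11 lines: oivul uyhm cmj xelqh xweh damg yszl mzq eno fjta shfm
Hunk 6: at line 2 remove [cmj,xelqh,xweh] add [wwz] -> 9 lines: oivul uyhm wwz damg yszl mzq eno fjta shfm
Final line count: 9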